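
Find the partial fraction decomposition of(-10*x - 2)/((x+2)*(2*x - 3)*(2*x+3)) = -13/(3*(2*x + 3)) - 17/(21*(2*x - 3)) + 18/(7*(x + 2))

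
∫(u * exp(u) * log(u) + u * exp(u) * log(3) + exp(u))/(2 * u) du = exp(u)*log(3*u)/2 + C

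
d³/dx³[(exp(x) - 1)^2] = 8*exp(2*x) - 2*exp(x)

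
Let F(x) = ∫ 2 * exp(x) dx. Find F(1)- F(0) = -2 + 2*E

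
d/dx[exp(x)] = exp(x)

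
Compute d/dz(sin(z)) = cos(z)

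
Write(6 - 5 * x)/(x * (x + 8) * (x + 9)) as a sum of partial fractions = 17/(3*(x + 9)) - 23/(4*(x + 8)) + 1/(12*x)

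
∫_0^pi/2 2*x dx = pi^2/4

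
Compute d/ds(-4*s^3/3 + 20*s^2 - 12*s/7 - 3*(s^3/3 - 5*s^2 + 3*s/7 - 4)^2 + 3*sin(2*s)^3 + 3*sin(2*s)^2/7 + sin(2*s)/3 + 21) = -2*s^5 + 50*s^4 - 2124*s^3/7 + 410*s^2/7 - 9854*s/49 + 18*sin(2*s)^2*cos(2*s) + 6*sin(4*s)/7 + 2*cos(2*s)/3 + 60/7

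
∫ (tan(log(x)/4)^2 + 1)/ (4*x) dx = tan(log(x)/4) + C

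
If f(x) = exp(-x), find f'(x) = -exp(-x)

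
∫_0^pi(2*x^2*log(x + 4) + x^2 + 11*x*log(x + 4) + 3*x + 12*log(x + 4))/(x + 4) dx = (3*pi + pi^2)*log(pi + 4)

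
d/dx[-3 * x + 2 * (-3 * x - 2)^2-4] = 36*x + 21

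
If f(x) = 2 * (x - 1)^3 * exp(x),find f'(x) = 2*x^3*exp(x) - 6*x*exp(x) + 4*exp(x)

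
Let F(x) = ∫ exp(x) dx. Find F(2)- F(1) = -E + exp(2)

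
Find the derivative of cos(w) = -sin(w)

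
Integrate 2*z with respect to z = z^2 + C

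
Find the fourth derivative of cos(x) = cos(x)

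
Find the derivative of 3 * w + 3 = 3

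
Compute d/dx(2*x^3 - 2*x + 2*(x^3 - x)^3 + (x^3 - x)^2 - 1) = 18*x^8 - 42*x^6 + 6*x^5 + 30*x^4 - 8*x^3 + 2*x - 2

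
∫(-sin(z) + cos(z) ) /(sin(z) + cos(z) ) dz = log(sin(z + pi/4)) + C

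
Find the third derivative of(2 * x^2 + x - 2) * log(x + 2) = (4*x^2 + 23*x + 38)/(x^3 + 6*x^2 + 12*x + 8)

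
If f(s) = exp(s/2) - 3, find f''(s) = exp(s/2)/4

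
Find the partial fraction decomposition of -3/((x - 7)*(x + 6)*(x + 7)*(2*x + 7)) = 8/(245*(2*x + 7)) + 3/(98*(x + 7)) - 3/(65*(x + 6)) - 1/(1274*(x - 7))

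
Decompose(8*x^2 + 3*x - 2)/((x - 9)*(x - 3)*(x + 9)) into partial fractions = 619/(216*(x + 9)) - 79/(72*(x - 3)) + 673/(108*(x - 9))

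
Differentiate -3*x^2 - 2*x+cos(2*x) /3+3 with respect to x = -6*x - 2*sin(2*x)/3 - 2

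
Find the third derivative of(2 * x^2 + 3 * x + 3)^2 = 96*x + 72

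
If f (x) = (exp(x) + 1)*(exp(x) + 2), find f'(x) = 2*exp(2*x) + 3*exp(x)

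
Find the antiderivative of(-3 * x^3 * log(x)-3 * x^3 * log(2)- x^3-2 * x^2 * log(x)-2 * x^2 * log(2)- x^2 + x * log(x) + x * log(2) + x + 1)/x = -(x^3 + x^2 - x - 1)*log(2*x) + C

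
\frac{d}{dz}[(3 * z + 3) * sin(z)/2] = 3*z*cos(z)/2 + 3*sin(z)/2 + 3*cos(z)/2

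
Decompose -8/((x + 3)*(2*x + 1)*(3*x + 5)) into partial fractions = 18/(7*(3*x + 5)) - 32/(35*(2*x + 1)) - 2/(5*(x + 3))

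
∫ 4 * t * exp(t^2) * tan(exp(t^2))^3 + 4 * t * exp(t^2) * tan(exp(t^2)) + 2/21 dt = 2*t/21 + tan(exp(t^2))^2 + C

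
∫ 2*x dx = x^2 + C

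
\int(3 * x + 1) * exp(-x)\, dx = (-3*x - 4)*exp(-x) + C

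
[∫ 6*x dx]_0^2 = 12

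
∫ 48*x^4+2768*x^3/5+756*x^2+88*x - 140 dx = 48*x^5/5 + 692*x^4/5 + 252*x^3 + 44*x^2 - 140*x + C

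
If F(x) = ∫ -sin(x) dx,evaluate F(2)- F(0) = -1 + cos(2)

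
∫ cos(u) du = sin(u) + C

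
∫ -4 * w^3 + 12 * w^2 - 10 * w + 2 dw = -w^4 + 4*w^3 - 5*w^2 + 2*w + C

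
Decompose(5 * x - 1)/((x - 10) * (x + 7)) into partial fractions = 36/(17*(x + 7)) + 49/(17*(x - 10))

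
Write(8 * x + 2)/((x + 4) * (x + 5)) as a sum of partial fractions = 38/(x + 5) - 30/(x + 4)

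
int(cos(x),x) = sin(x) + C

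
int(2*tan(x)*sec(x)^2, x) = sec(x)^2 + C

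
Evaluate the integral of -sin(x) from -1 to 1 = 0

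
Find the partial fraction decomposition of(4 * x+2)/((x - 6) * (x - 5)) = -22/(x - 5) + 26/(x - 6)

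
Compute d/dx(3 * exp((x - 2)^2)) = 6*x*exp(x^2 - 4*x + 4) - 12*exp(x^2 - 4*x + 4)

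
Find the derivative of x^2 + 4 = 2*x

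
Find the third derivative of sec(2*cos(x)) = 2*(24*sin(x)^2*tan(2*cos(x))^3 + 20*sin(x)^2*tan(2*cos(x)) - 12*cos(x)*tan(2*cos(x))^2 - 6*cos(x) - tan(2*cos(x)))*sin(x)/(2*sin(cos(x))^2 - 1)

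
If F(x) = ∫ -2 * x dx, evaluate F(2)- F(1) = -3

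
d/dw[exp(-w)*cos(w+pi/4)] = -sqrt(2)*exp(-w)*cos(w)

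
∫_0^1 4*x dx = 2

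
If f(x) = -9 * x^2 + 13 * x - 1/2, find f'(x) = 13 - 18*x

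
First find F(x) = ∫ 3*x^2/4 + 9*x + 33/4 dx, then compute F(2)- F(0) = 73/2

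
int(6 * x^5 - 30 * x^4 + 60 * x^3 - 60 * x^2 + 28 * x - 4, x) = x^6 - 6*x^5 + 15*x^4 - 20*x^3 + 14*x^2 - 4*x + C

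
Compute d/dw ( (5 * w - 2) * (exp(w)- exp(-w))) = (5*w*exp(2*w) + 5*w + 3*exp(2*w) - 7)*exp(-w)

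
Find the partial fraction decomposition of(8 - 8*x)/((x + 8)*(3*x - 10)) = -28/(17*(3*x - 10)) - 36/(17*(x + 8))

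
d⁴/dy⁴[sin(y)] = sin(y)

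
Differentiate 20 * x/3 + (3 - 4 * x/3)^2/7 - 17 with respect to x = 32*x/63 + 116/21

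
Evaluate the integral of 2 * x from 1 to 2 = 3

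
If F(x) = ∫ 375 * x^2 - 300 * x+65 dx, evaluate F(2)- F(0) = 530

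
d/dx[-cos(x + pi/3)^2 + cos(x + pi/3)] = -sin(x + pi/3) + cos(2*x + pi/6)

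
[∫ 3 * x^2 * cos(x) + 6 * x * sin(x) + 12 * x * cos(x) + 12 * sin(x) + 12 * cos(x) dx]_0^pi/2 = 3*(pi/2 + 2)^2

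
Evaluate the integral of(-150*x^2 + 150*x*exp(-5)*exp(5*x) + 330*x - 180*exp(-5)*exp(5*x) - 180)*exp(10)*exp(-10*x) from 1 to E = 6*(5 - 5*E)*exp(5 - 5*E) + 3*(5 - 5*E)^2*exp(10 - 10*E)/5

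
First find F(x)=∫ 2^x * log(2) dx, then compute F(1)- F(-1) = 3/2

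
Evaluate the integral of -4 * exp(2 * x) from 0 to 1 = 2 - 2*exp(2)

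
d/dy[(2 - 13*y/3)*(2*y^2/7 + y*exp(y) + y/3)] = -13*y^2*exp(y)/3 - 26*y^2/7 - 20*y*exp(y)/3 - 110*y/63 + 2*exp(y) + 2/3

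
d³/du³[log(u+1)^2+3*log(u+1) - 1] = 4*log(u + 1)/(u^3 + 3*u^2 + 3*u + 1)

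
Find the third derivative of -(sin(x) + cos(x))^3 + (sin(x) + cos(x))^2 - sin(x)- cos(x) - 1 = 27*sqrt(2)*sin(3*x + pi/4)/2 - 8*cos(2*x) + 5*sqrt(2)*cos(x + pi/4)/2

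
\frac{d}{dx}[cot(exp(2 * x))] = -2*exp(2*x)/sin(exp(2*x))^2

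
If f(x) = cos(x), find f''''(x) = cos(x)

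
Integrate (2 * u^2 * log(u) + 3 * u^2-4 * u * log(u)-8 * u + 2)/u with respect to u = ((u - 2)^2 - 2)*(log(u) + 1) + C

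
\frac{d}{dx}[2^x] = 2^x*log(2)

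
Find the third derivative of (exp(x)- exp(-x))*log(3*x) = (x^3*exp(2*x)*log(x) + x^3*exp(2*x)*log(3) + x^3*log(x) + x^3*log(3) + 3*x^2*exp(2*x) - 3*x^2 - 3*x*exp(2*x) - 3*x + 2*exp(2*x) - 2)*exp(-x)/x^3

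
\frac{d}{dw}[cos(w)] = -sin(w)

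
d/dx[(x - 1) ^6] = 6*x^5 - 30*x^4 + 60*x^3 - 60*x^2 + 30*x - 6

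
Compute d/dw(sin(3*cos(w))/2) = -3*sin(w)*cos(3*cos(w))/2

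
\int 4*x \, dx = 2*x^2 + C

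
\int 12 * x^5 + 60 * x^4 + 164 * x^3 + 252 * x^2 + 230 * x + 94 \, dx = 2*x^6 + 12*x^5 + 41*x^4 + 84*x^3 + 115*x^2 + 94*x + C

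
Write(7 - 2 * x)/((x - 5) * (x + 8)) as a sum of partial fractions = -23/(13*(x + 8)) - 3/(13*(x - 5))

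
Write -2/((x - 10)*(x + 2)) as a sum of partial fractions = 1/(6*(x + 2)) - 1/(6*(x - 10))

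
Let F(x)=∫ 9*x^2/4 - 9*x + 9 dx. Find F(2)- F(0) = 6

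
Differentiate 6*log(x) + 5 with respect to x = 6/x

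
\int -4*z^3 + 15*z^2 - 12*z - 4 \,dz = -z^4 + 5*z^3 - 6*z^2 - 4*z + C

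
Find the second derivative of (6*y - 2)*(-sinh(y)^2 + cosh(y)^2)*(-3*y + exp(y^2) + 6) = 24*y^3*exp(y^2) - 8*y^2*exp(y^2) + 36*y*exp(y^2) - 4*exp(y^2) - 36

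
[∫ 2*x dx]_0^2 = 4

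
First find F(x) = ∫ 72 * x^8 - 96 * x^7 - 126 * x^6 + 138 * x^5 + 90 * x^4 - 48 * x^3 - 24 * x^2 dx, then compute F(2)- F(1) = 513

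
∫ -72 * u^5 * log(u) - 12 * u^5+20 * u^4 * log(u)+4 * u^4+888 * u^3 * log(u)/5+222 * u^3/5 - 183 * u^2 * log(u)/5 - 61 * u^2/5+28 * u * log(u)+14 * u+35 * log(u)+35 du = u*(-3*u^2 + 4*u + 5)*(20*u^3 + 20*u^2 - 14*u + 35)*log(u)/5 + C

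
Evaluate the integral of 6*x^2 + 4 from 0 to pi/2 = 2*pi + pi^3/4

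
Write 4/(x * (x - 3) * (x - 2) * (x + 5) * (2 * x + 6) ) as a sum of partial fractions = 1/(280*(x + 5)) - 1/(90*(x + 3)) - 1/(35*(x - 2)) + 1/(72*(x - 3)) + 1/(45*x)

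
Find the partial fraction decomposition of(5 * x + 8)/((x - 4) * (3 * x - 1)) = -29/(11*(3*x - 1)) + 28/(11*(x - 4))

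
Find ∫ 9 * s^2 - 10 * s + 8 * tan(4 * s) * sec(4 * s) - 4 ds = 3*s^3 - 5*s^2 - 4*s + 2*sec(4*s) + C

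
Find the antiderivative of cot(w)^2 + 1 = -cot(w) + C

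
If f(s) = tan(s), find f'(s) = cos(s)^(-2)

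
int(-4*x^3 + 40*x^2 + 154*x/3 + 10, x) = -x^4 + 40*x^3/3 + 77*x^2/3 + 10*x + C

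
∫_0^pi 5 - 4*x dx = -25 + (5 - pi)*(5 + 2*pi)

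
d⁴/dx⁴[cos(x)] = cos(x)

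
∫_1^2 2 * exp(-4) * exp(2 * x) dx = 1 - exp(-2)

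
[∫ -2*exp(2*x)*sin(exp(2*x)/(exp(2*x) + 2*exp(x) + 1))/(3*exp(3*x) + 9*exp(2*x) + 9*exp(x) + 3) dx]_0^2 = -cos(1/4)/3 + cos(exp(4)/(1 + exp(2))^2)/3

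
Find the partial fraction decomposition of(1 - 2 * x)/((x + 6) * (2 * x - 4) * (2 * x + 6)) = 13/(96*(x + 6)) - 7/(60*(x + 3)) - 3/(160*(x - 2))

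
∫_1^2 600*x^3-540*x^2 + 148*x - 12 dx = 1200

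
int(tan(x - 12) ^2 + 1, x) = tan(x - 12) + C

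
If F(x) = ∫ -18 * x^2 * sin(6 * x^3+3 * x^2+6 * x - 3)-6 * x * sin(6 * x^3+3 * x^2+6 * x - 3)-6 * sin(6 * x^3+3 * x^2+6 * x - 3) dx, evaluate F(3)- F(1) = cos(204) - cos(12)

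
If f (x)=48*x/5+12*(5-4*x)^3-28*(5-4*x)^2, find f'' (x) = 4864 - 4608*x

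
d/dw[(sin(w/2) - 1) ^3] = -3*sin(w)/2 + 15*cos(w/2)/8 - 3*cos(3*w/2)/8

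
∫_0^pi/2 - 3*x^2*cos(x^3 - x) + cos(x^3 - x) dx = cos(pi^3/8)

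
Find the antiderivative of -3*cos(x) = -3*sin(x) + C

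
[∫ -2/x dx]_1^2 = -2*log(6) + 2*log(3)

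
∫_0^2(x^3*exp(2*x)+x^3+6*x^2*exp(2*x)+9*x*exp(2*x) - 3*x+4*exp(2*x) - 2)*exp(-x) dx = -27*exp(-2) + 27*exp(2)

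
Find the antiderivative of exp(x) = exp(x) + C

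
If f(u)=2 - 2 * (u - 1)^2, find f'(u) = 4 - 4*u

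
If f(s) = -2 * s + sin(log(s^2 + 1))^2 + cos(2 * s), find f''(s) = 2*(-2*s^4*cos(2*s) - s^2*sin(2*log(s^2 + 1)) - 4*s^2*cos(2*s) + 4*s^2*cos(2*log(s^2 + 1)) + sin(2*log(s^2 + 1)) - 2*cos(2*s))/(s^4 + 2*s^2 + 1)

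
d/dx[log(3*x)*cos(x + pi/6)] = (-x*log(x)*sin(x + pi/6) - x*log(3)*sin(x + pi/6) + cos(x + pi/6))/x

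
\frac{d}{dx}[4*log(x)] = 4/x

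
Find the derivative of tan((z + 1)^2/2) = z*tan(z^2/2 + z + 1/2)^2 + z + tan(z^2/2 + z + 1/2)^2 + 1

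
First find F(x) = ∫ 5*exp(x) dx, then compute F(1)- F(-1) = -5*exp(-1) + 5*E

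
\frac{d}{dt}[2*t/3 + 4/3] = 2/3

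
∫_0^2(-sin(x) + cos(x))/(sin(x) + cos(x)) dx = log(cos(2) + sin(2))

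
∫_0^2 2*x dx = 4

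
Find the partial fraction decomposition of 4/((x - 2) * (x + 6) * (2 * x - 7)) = 16/(57*(2*x - 7)) + 1/(38*(x + 6)) - 1/(6*(x - 2))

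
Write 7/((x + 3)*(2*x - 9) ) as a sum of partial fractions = 14/(15*(2*x - 9)) - 7/(15*(x + 3))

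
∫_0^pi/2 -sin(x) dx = -1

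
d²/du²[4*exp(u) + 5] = 4*exp(u)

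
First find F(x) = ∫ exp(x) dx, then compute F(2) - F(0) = -1 + exp(2)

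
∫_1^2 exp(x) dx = -E + exp(2)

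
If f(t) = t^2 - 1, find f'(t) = 2*t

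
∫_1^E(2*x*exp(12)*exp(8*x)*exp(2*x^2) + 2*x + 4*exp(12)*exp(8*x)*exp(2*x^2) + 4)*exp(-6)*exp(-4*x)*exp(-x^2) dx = -exp(11) - exp(-(2 + E)^2 - 2) + exp(-11) + exp(2 + (2 + E)^2)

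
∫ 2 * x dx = x^2 + C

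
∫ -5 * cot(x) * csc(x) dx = 5*csc(x) + C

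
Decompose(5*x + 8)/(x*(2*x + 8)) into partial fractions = 3/(2*(x + 4)) + 1/x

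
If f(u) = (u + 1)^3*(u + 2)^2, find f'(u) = 5*u^4 + 28*u^3 + 57*u^2 + 50*u + 16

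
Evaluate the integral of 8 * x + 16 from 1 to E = -36 + 4*(2 + E)^2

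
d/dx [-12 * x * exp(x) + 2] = -12*x*exp(x) - 12*exp(x)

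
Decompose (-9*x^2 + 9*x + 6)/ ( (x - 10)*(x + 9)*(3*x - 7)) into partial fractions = 99/(391*(3*x - 7)) - 402/(323*(x + 9)) - 804/(437*(x - 10))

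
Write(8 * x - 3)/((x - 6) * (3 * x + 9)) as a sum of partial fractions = 1/(x + 3) + 5/(3*(x - 6))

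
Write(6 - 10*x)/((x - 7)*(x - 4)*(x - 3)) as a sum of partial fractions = -6/(x - 3) + 34/(3*(x - 4)) - 16/(3*(x - 7))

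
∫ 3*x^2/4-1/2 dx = x^3/4 - x/2 + C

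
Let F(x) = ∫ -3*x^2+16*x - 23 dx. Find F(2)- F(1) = -6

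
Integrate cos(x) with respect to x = sin(x) + C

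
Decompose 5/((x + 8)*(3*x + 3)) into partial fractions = -5/(21*(x + 8)) + 5/(21*(x + 1))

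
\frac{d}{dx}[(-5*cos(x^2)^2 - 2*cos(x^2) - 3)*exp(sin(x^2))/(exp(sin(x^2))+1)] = x*(4*exp(sin(x^2))*sin(x^2) + 10*exp(sin(x^2))*sin(2*x^2) + 4*sin(x^2) + 10*sin(2*x^2) - 27*cos(x^2)/2 - 2*cos(2*x^2) - 5*cos(3*x^2)/2 - 2)*exp(sin(x^2))/(exp(sin(x^2)) + 1)^2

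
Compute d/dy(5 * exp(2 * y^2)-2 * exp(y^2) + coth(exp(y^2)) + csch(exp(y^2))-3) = -2*y*(-10*exp(y^2) + 2 + cosh(exp(y^2))/sinh(exp(y^2))^2 + sinh(exp(y^2))^(-2))*exp(y^2)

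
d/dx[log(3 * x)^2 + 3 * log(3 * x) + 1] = (2*log(x) + 2*log(3) + 3)/x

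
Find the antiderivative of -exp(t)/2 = -exp(t)/2 + C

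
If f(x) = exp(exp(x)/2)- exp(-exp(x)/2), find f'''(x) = (exp(3*x) - 6*exp(2*x) + 4*exp(x) + 4*exp(x + exp(x)) + 6*exp(2*x + exp(x)) + exp(3*x + exp(x)))*exp(-exp(x)/2)/8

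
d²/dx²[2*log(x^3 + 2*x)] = (-6*x^4 - 8)/(x^6 + 4*x^4 + 4*x^2)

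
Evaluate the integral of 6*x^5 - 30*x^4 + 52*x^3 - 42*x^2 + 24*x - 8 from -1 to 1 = -56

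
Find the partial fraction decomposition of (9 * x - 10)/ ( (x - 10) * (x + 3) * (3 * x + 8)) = 153/(19*(3*x + 8)) - 37/(13*(x + 3)) + 40/(247*(x - 10))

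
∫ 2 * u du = u^2 + C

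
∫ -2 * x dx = -x^2 + C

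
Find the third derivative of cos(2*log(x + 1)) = 4*(sin(2*log(x + 1)) + 3*cos(2*log(x + 1)))/(x^3 + 3*x^2 + 3*x + 1)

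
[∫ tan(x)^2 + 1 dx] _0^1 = tan(1)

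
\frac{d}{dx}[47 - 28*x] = -28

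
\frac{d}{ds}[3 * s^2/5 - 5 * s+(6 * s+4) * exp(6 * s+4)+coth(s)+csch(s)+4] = 36*s*exp(4)*exp(6*s) + 6*s/5 + 30*exp(4)*exp(6*s) - 5 - cosh(s)/sinh(s)^2 - 1/sinh(s)^2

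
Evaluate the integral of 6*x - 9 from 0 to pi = -9*pi + 3*pi^2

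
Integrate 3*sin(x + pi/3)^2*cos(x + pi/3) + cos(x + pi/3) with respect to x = sin(x + pi/3)^3 + sin(x + pi/3) + C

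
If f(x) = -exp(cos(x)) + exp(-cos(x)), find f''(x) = (-exp(2*cos(x))*sin(x)^2 + exp(2*cos(x))*cos(x) + sin(x)^2 + cos(x))*exp(-cos(x))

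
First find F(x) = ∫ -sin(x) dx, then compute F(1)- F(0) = -1 + cos(1)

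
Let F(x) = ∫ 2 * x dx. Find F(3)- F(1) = 8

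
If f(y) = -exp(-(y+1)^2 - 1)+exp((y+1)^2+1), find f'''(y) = (8*y^3*exp(2*y^2 + 4*y + 4) + 8*y^3 + 24*y^2*exp(2*y^2 + 4*y + 4) + 24*y^2 + 36*y*exp(2*y^2 + 4*y + 4) + 12*y + 20*exp(2*y^2 + 4*y + 4) - 4)*exp(-y^2 - 2*y - 2)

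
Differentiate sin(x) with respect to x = cos(x)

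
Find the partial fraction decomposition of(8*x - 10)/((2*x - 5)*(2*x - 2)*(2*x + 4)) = 10/(27*(2*x - 5)) - 13/(54*(x + 2)) + 1/(18*(x - 1))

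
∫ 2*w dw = w^2 + C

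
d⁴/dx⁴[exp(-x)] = exp(-x)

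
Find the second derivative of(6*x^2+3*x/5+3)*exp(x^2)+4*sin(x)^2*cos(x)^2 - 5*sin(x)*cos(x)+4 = 24*x^4*exp(x^2) + 12*x^3*exp(x^2)/5 + 72*x^2*exp(x^2) + 18*x*exp(x^2)/5 + 16*(1 - cos(2*x))^2 + 18*exp(x^2) + 10*sin(2*x) + 32*cos(2*x) - 24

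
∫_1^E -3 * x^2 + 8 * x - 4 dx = -E*(-2 + E)^2 + 1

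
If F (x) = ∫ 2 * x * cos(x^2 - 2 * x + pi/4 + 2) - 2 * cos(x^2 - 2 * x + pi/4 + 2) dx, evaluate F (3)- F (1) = -sin(pi/4 + 1) + sin(pi/4 + 5)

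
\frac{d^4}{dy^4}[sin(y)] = sin(y)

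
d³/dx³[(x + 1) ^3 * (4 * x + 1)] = 96*x + 78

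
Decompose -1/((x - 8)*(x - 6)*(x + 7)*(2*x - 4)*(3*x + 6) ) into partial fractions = -1/(52650*(x + 7)) + 1/(9600*(x + 2)) - 1/(5184*(x - 2)) + 1/(4992*(x - 6)) - 1/(10800*(x - 8))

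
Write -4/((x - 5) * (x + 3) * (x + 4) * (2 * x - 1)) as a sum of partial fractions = 32/(567*(2*x - 1)) + 4/(81*(x + 4)) - 1/(14*(x + 3)) - 1/(162*(x - 5))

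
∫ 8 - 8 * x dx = -4*x^2 + 8*x + C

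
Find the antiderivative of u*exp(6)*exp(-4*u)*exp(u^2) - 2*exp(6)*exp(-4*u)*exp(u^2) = exp((u - 2)^2 + 2)/2 + C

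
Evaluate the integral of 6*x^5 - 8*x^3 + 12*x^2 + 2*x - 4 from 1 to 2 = 60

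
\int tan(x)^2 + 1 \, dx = tan(x) + C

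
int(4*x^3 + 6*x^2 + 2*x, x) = x^4 + 2*x^3 + x^2 + C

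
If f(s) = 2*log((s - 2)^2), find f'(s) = 4/(s - 2)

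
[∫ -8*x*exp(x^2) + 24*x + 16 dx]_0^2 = 84 - 4*exp(4)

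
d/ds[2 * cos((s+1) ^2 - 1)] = -4*(s + 1)*sin(s*(s + 2))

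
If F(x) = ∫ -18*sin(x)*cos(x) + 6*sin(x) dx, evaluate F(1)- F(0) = -4 + (-1 + 3*cos(1))^2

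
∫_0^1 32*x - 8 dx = 8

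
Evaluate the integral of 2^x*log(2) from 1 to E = -2 + 2^E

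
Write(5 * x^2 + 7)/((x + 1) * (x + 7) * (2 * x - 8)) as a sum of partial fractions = 21/(11*(x + 7)) - 1/(5*(x + 1)) + 87/(110*(x - 4))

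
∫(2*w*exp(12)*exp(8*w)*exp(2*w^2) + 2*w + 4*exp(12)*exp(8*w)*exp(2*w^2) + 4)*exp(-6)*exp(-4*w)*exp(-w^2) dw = 2*sinh(w^2 + 4*w + 6) + C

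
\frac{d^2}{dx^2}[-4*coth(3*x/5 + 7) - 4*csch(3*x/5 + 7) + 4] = -36*(cosh(3*x/5 + 7) + 1)^2/(25*sinh(3*x/5 + 7)^3)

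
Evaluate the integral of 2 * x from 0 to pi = pi^2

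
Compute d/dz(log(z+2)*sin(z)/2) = (z*log(z + 2)*cos(z) + 2*log(z + 2)*cos(z) + sin(z))/(2*z + 4)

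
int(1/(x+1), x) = log(-x - 1) + C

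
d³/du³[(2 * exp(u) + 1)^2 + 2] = 32*exp(2*u) + 4*exp(u)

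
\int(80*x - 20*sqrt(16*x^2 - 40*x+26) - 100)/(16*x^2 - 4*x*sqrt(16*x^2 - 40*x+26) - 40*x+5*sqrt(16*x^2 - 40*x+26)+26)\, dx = 5*log(-4*x + sqrt((4*x - 5)^2 + 1) + 5) + C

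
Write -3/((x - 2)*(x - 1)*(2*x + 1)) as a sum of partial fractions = -4/(5*(2*x + 1)) + 1/(x - 1) - 3/(5*(x - 2))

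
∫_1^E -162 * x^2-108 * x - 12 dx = 2*(-3*E - 1)^3 + 6*E + 122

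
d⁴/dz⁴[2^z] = 2^z*log(2)^4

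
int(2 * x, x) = x^2 + C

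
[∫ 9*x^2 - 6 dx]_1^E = -6*E + 3 + 3*exp(3)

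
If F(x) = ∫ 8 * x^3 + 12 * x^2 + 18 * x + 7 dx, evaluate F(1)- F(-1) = 22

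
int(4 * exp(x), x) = 4*exp(x) + C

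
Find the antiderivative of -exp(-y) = exp(-y) + C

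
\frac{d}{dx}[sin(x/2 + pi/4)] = cos(x/2 + pi/4)/2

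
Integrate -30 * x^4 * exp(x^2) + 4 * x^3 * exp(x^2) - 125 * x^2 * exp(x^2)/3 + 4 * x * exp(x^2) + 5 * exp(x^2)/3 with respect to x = x*(-45*x^2 + 6*x + 5)*exp(x^2)/3 + C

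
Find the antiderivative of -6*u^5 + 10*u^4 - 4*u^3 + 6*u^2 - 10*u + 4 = -u^6 + 2*u^5 - u^4 + 2*u^3 - 5*u^2 + 4*u + C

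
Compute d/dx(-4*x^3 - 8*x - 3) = -12*x^2 - 8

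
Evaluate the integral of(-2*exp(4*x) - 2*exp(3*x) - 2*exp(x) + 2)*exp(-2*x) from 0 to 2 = -(-exp(-2) + exp(2))^2 - 2*exp(2) + 2*exp(-2)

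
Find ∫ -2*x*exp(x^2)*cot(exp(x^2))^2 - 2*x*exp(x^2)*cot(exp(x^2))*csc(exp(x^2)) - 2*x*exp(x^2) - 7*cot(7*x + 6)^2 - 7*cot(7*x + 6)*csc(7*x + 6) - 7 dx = cot(7*x + 6) + cot(exp(x^2)) + csc(7*x + 6) + csc(exp(x^2)) + C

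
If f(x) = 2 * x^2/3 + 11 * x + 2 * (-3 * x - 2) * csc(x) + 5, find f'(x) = 6*x*cot(x)*csc(x) + 4*x/3 + 4*cot(x)*csc(x) - 6*csc(x) + 11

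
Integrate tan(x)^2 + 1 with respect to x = tan(x) + C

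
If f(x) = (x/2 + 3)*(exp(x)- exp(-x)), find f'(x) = (x*exp(2*x) + x + 7*exp(2*x) + 5)*exp(-x)/2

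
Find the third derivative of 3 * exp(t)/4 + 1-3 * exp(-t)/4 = (3*exp(2*t) + 3)*exp(-t)/4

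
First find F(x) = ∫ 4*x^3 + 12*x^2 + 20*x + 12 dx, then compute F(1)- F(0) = 27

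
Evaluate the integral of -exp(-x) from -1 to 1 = -E + exp(-1)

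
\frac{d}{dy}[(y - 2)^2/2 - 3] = y - 2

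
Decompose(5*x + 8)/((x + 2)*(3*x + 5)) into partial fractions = -1/(3*x + 5) + 2/(x + 2)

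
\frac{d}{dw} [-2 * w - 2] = -2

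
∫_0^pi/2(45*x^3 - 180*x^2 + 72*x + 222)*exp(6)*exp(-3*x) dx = (6 - 3*pi/2)*(-15*pi/2 - 17 + (-5*pi/2 - 5)^2/5)*exp(6 - 3*pi/2) + 72*exp(6)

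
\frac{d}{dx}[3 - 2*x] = -2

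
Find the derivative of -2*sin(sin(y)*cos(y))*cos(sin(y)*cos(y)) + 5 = -cos(2*y - sin(2*y)) - cos(2*y + sin(2*y))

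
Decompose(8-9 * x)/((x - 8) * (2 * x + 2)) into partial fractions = -17/(18*(x + 1)) - 32/(9*(x - 8))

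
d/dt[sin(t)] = cos(t)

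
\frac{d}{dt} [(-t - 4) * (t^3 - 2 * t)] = -4*t^3 - 12*t^2 + 4*t + 8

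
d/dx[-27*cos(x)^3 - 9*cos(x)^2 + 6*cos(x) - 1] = 3*(-27*sin(x)^2 + 6*cos(x) + 25)*sin(x)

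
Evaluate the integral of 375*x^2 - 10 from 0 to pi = -10*pi + 125*pi^3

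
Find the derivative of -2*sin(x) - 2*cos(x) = 2*sin(x) - 2*cos(x)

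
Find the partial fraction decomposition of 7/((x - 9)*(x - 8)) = -7/(x - 8) + 7/(x - 9)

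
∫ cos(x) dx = sin(x) + C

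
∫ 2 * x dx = x^2 + C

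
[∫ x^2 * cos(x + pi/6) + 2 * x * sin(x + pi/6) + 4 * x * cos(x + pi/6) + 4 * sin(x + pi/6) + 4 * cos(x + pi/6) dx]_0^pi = -(2 + pi)^2/2 - 2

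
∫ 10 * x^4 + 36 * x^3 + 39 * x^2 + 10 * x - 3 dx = 2*x^5 + 9*x^4 + 13*x^3 + 5*x^2 - 3*x + C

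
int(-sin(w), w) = cos(w) + C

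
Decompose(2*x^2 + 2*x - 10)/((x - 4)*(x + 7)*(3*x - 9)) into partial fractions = 37/(165*(x + 7)) - 7/(15*(x - 3)) + 10/(11*(x - 4))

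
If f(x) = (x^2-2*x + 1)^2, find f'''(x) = 24*x - 24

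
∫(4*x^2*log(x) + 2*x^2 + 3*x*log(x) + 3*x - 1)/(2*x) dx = (2*x^2 + 3*x - 1)*log(x)/2 + C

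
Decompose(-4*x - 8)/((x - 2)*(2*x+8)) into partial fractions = -2/(3*(x + 4)) - 4/(3*(x - 2))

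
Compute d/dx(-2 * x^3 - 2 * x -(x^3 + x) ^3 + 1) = -9*x^8 - 21*x^6 - 15*x^4 - 9*x^2 - 2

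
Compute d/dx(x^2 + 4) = 2*x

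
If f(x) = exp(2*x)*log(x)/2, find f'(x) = (2*x*exp(2*x)*log(x) + exp(2*x))/(2*x)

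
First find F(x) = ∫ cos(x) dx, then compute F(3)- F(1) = -sin(1) + sin(3)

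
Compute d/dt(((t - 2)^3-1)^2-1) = 6*t^5 - 60*t^4 + 240*t^3 - 486*t^2 + 504*t - 216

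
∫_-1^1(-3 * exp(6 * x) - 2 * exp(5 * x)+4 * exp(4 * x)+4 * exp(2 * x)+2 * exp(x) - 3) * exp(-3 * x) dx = (-E + exp(-1))^3 - (E - exp(-1))^3 - (E - exp(-1))^2 - 2*exp(-1) + 2*E + (-E + exp(-1))^2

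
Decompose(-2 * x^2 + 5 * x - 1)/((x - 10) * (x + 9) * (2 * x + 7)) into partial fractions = 172/(297*(2*x + 7)) - 208/(209*(x + 9)) - 151/(513*(x - 10))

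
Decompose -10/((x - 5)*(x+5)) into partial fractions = 1/(x + 5) - 1/(x - 5)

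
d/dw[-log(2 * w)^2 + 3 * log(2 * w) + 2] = (-2*log(w) - 2*log(2) + 3)/w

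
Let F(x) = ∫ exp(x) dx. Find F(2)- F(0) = -1 + exp(2)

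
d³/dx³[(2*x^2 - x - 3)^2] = 96*x - 24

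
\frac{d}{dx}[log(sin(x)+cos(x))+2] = 1/tan(x + pi/4)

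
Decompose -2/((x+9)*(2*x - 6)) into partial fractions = 1/(12*(x + 9)) - 1/(12*(x - 3))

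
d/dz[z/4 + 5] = 1/4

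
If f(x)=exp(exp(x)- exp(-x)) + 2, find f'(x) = (exp(exp(x) - exp(-x)) + exp(2*x + exp(x) - exp(-x)))*exp(-x)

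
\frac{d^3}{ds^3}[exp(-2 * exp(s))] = (-8*exp(3*s) + 12*exp(2*s) - 2*exp(s))*exp(-2*exp(s))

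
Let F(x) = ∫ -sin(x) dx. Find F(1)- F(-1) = 0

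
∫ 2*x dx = x^2 + C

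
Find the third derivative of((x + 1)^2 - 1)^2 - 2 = 24*x + 24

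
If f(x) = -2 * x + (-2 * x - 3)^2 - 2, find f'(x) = 8*x + 10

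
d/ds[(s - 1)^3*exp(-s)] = (-s^3 + 6*s^2 - 9*s + 4)*exp(-s)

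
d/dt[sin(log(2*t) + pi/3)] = cos(log(t) + log(2) + pi/3)/t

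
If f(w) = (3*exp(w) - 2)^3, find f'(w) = 81*exp(3*w) - 108*exp(2*w) + 36*exp(w)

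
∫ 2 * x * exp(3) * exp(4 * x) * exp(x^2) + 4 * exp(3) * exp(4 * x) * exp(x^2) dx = exp((x + 2)^2 - 1) + C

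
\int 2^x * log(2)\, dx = 2^x + C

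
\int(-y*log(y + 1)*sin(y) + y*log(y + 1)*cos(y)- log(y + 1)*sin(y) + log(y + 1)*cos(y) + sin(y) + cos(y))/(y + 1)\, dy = sqrt(2)*log(y + 1)*sin(y + pi/4) + C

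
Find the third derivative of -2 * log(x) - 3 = -4/x^3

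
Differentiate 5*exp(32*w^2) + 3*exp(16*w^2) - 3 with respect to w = 320*w*exp(32*w^2) + 96*w*exp(16*w^2)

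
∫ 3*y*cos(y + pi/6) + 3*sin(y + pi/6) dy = 3*y*sin(y + pi/6) + C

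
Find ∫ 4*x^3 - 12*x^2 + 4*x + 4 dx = x^4 - 4*x^3 + 2*x^2 + 4*x + C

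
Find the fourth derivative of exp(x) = exp(x)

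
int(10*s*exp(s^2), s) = 5*exp(s^2) + C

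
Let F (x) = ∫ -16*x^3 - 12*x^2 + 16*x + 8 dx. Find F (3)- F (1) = -344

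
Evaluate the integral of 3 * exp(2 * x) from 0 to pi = -3/2 + 3*exp(2*pi)/2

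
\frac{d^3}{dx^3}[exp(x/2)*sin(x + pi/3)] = -(11*sin(x + pi/3) + 2*cos(x + pi/3))*exp(x/2)/8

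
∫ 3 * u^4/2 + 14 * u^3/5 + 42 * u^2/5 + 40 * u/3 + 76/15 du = 3*u^5/10 + 7*u^4/10 + 14*u^3/5 + 20*u^2/3 + 76*u/15 + C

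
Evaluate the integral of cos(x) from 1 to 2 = -sin(1) + sin(2)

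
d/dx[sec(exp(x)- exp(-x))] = (exp(2*x)*tan(exp(x) - exp(-x))*sec(exp(x) - exp(-x)) + tan(exp(x) - exp(-x))*sec(exp(x) - exp(-x)))*exp(-x)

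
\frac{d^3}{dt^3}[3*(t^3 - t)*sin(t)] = -3*t^3*cos(t) - 27*t^2*sin(t) + 57*t*cos(t) + 27*sin(t)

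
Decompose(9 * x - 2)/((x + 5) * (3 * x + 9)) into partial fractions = 47/(6*(x + 5)) - 29/(6*(x + 3))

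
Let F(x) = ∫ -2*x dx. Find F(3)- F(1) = -8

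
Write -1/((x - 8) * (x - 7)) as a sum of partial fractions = 1/(x - 7) - 1/(x - 8)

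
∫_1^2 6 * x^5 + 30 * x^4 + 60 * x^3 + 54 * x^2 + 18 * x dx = 627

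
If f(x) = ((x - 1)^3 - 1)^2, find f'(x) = 6*x^5 - 30*x^4 + 60*x^3 - 66*x^2 + 42*x - 12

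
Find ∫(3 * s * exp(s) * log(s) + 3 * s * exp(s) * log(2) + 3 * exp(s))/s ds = 3*exp(s)*log(2*s) + C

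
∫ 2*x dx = x^2 + C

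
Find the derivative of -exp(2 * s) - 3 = -2*exp(2*s)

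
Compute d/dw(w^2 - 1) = 2*w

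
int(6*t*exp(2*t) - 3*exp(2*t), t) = 3*(t - 1)*exp(2*t) + C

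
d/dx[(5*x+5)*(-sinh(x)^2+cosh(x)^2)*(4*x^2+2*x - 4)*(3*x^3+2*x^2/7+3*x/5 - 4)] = 360*x^5 + 3350*x^4/7 - 264*x^3/7 - 2622*x^2/7 - 1844*x/7 + 28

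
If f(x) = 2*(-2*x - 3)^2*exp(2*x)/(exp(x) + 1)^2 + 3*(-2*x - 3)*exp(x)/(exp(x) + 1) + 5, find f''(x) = (-16*x^2*exp(3*x) + 32*x^2*exp(2*x) + 22*x*exp(3*x) + 160*x*exp(2*x) - 6*x*exp(x) + 16*exp(4*x) + 89*exp(3*x) + 160*exp(2*x) - 21*exp(x))/(exp(4*x) + 4*exp(3*x) + 6*exp(2*x) + 4*exp(x) + 1)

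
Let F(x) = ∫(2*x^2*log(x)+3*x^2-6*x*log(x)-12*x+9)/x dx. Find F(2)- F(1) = -3 + log(2)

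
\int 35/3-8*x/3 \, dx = -4*x^2/3 + 35*x/3 + C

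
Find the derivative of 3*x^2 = 6*x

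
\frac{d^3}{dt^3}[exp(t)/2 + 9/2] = exp(t)/2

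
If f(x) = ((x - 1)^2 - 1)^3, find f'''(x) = 120*x^3 - 360*x^2 + 288*x - 48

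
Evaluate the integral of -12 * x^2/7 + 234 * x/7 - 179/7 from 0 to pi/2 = (-4 + pi/7)*(-pi^2/2 + 5 + 3*pi) - 3*pi/2 + 7*pi^2/4 + 20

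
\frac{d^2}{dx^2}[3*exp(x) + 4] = 3*exp(x)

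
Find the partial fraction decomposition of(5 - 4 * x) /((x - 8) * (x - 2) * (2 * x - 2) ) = 1/(14*(x - 1)) + 1/(4*(x - 2)) - 9/(28*(x - 8))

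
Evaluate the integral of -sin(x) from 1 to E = cos(E) - cos(1)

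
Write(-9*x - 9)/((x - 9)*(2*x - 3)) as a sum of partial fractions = 3/(2*x - 3) - 6/(x - 9)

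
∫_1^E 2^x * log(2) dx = -2 + 2^E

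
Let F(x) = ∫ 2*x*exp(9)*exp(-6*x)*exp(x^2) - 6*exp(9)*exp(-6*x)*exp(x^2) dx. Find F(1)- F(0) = -exp(9) + exp(4)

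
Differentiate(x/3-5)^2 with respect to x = 2*x/9 - 10/3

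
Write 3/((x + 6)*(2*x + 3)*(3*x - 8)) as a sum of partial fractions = 27/(650*(3*x - 8)) - 4/(75*(2*x + 3)) + 1/(78*(x + 6))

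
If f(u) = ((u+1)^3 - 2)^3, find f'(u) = 9*u^8 + 72*u^7 + 252*u^6 + 468*u^5 + 450*u^4 + 144*u^3 - 72*u^2 - 36*u + 9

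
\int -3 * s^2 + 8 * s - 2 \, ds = -s^3 + 4*s^2 - 2*s + C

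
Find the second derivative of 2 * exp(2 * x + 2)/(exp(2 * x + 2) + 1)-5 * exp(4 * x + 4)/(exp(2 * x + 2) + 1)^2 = (8*exp(2*x + 2) - 80*exp(4*x + 4) + 32*exp(6*x + 6))/(exp(8)*exp(8*x) + 4*exp(6)*exp(6*x) + 6*exp(4)*exp(4*x) + 4*exp(2)*exp(2*x) + 1)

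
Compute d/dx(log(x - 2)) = 1/(x - 2)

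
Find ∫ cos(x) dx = sin(x) + C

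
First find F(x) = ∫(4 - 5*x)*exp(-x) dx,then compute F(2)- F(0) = -1 + 11*exp(-2)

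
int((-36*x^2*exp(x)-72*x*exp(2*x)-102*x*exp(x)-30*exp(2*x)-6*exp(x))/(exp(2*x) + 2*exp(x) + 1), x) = (-36*x^2 - 30*x + 24)*exp(x)/(exp(x) + 1) + C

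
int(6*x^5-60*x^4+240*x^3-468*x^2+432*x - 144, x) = x^6 - 12*x^5 + 60*x^4 - 156*x^3 + 216*x^2 - 144*x + C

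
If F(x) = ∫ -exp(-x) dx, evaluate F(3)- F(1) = -exp(-1) + exp(-3)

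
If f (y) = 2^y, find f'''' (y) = 2^y*log(2)^4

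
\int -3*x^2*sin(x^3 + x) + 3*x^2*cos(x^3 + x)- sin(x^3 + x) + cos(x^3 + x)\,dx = sqrt(2)*sin(x^3 + x + pi/4) + C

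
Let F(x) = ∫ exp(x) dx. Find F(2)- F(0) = -1 + exp(2)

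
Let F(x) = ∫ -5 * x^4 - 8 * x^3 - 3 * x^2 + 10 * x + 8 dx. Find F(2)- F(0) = -36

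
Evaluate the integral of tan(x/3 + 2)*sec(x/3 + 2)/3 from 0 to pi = sec(pi/3 + 2) - sec(2)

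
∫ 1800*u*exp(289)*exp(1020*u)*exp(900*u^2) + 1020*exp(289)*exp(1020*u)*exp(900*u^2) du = exp((30*u + 17)^2) + C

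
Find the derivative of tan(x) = cos(x)^(-2)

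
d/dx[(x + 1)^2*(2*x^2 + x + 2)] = 8*x^3 + 15*x^2 + 12*x + 5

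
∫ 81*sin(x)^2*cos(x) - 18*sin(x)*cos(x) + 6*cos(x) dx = 3*(9*sin(x)^2 - 3*sin(x) + 2)*sin(x) + C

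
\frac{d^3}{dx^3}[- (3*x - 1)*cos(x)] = -3*x*sin(x) + sin(x) + 9*cos(x)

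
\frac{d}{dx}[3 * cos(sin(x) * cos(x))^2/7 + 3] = 3*sin(2*x - sin(2*x))/14 - 3*sin(2*x + sin(2*x))/14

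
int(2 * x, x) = x^2 + C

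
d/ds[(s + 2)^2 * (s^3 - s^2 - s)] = 5*s^4 + 12*s^3 - 3*s^2 - 16*s - 4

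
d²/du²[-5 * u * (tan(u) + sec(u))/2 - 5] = 5*(-u*sin(u)/cos(u)^2 + u/2 - u/cos(u)^2 - sin(u)/cos(u) - 1/cos(u))/cos(u)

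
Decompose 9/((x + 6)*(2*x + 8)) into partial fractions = -9/(4*(x + 6)) + 9/(4*(x + 4))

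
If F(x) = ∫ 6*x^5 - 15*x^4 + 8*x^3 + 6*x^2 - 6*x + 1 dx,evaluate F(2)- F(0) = 6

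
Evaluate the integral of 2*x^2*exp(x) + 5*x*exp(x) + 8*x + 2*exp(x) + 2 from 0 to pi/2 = -3 + (2 + exp(pi/2))*(1 + pi/2 + pi^2/2)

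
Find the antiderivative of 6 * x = 3*x^2 + C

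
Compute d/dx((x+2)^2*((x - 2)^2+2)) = 4*x^3 - 12*x + 8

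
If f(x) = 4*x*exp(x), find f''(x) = 4*x*exp(x) + 8*exp(x)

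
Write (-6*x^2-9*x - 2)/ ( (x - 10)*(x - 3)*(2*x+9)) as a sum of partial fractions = -332/(435*(2*x + 9)) + 83/(105*(x - 3)) - 692/(203*(x - 10))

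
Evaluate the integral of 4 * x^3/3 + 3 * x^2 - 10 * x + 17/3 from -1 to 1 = 40/3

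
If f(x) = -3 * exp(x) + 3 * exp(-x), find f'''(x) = (-3*exp(2*x) - 3)*exp(-x)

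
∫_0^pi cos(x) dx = 0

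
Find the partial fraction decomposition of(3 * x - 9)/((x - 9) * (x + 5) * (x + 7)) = -15/(16*(x + 7)) + 6/(7*(x + 5)) + 9/(112*(x - 9))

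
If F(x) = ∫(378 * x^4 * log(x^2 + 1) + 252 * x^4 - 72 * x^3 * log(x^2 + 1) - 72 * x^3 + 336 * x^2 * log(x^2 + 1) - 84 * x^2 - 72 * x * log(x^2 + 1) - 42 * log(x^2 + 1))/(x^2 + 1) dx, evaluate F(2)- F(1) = -48*log(2) + 780*log(5)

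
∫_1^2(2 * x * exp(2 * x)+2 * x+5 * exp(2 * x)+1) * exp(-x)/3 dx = -5*E/3 - 7*exp(-2)/3 + 5*exp(-1)/3 + 7*exp(2)/3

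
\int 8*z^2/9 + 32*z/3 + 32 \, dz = 8*z^3/27 + 16*z^2/3 + 32*z + C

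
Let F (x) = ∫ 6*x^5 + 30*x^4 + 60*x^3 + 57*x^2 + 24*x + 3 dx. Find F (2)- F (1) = 646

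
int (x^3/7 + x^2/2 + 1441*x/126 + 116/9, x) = x^4/28 + x^3/6 + 1441*x^2/252 + 116*x/9 + C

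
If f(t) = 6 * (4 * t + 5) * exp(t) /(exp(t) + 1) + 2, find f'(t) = (24*t*exp(t) + 24*exp(2*t) + 54*exp(t))/(exp(2*t) + 2*exp(t) + 1)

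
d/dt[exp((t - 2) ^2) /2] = t*exp(t^2 - 4*t + 4) - 2*exp(t^2 - 4*t + 4)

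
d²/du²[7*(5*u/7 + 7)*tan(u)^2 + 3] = 30*u*tan(u)^4 + 40*u*tan(u)^2 + 10*u + 294*tan(u)^4 + 20*tan(u)^3 + 392*tan(u)^2 + 20*tan(u) + 98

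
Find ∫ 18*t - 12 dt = 9*t^2 - 12*t + C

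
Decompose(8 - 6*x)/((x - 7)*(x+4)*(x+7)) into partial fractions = 25/(21*(x + 7)) - 32/(33*(x + 4)) - 17/(77*(x - 7))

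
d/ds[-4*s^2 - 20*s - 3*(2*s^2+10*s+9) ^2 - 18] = -48*s^3 - 360*s^2 - 824*s - 560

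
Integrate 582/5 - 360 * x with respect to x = -180*x^2 + 582*x/5 + C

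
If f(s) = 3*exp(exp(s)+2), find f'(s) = 3*exp(s + exp(s) + 2)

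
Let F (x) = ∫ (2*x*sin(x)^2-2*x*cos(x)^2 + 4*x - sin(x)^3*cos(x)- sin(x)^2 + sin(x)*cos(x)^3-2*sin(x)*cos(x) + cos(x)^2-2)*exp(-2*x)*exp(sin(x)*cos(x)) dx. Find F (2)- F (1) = (-4 + sin(4)/2)*exp(-4 + sin(4)/2) - (-2 + sin(2)/2)*exp(-2 + sin(2)/2)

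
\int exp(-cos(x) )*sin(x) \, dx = exp(-cos(x)) + C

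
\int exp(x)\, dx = exp(x) + C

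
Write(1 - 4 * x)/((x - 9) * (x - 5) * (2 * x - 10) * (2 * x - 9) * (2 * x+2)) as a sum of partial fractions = 68/(99*(2*x - 9)) + 1/(3168*(x + 1)) - 389/(1152*(x - 5)) + 19/(96*(x - 5)^2) - 7/(1152*(x - 9))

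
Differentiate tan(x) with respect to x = cos(x)^(-2)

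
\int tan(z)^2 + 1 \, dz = tan(z) + C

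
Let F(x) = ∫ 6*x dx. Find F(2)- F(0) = 12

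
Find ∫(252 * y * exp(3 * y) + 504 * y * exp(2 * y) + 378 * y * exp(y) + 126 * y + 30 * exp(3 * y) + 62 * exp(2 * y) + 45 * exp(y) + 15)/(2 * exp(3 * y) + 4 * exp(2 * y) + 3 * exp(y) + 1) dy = 63*y^2 + 15*y + log(1 + exp(2*y)/(exp(y) + 1)^2) + C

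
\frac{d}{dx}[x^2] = 2*x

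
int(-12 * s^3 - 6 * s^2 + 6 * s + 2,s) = -3*s^4 - 2*s^3 + 3*s^2 + 2*s + C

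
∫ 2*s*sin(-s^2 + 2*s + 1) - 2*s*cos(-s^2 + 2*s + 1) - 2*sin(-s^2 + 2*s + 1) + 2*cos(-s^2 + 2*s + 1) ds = sin(-s^2 + 2*s + 1) + cos(-s^2 + 2*s + 1) + C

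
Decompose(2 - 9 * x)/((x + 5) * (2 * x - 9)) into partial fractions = -77/(19*(2*x - 9)) - 47/(19*(x + 5))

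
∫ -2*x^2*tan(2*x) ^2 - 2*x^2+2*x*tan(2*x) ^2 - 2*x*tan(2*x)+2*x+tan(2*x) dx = x*(1 - x)*tan(2*x) + C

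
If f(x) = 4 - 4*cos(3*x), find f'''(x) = -108*sin(3*x)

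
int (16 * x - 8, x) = 8*x^2 - 8*x + C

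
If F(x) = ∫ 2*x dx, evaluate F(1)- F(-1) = 0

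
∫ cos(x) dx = sin(x) + C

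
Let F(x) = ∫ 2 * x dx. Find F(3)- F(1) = 8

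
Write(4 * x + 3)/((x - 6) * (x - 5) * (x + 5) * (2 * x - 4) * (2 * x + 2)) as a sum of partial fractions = -17/(12320*(x + 5)) + 1/(2016*(x + 1)) + 11/(1008*(x - 2)) - 23/(720*(x - 5)) + 27/(1232*(x - 6))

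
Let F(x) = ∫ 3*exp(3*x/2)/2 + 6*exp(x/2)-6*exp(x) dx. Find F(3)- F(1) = -(-2 + exp(1/2))^3 + (-2 + exp(3/2))^3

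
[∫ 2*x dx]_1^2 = 3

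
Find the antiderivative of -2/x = -2*log(3*x) + C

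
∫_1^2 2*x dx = 3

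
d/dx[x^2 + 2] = 2*x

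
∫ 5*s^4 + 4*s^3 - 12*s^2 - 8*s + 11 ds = s^5 + s^4 - 4*s^3 - 4*s^2 + 11*s + C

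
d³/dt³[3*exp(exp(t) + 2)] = 3*exp(t + exp(t) + 2) + 9*exp(2*t + exp(t) + 2) + 3*exp(3*t + exp(t) + 2)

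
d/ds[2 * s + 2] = 2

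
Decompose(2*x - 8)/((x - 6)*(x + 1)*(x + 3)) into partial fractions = -7/(9*(x + 3)) + 5/(7*(x + 1)) + 4/(63*(x - 6))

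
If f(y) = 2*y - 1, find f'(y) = 2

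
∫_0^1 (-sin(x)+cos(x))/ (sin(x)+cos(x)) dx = log(cos(1) + sin(1))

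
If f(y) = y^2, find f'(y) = 2*y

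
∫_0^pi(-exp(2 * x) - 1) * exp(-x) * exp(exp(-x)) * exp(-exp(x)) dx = -1 + exp(-exp(pi) + exp(-pi))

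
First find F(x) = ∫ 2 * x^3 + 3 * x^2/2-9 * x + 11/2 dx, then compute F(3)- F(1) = 28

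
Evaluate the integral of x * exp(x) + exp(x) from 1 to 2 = -E + 2*exp(2)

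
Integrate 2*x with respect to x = x^2 + C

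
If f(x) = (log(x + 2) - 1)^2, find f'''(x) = (4*log(x + 2) - 10)/(x^3 + 6*x^2 + 12*x + 8)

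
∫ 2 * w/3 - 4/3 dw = w^2/3 - 4*w/3 + C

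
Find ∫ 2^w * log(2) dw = 2^w + C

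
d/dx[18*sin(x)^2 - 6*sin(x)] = 6*(6*sin(x) - 1)*cos(x)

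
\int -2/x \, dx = -2*log(x) + C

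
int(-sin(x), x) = cos(x) + C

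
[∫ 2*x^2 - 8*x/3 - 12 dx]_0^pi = (-4 + 2*pi/3)*(2 + (2 + pi)^2) + 24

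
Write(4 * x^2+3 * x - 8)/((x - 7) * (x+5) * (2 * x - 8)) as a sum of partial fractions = 77/(216*(x + 5)) - 34/(27*(x - 4)) + 209/(72*(x - 7))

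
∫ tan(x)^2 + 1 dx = tan(x) + C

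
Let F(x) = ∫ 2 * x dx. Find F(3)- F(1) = 8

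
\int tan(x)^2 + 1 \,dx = tan(x) + C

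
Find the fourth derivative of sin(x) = sin(x)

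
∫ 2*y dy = y^2 + C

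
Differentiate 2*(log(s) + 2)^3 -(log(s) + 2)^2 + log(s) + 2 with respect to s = (6*log(s)^2 + 22*log(s) + 21)/s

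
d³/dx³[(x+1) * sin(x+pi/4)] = -x*cos(x + pi/4) - 3*sin(x + pi/4) - cos(x + pi/4)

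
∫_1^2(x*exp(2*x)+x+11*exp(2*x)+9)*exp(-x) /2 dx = -11*E/2 - 6*exp(-2) + 11*exp(-1)/2 + 6*exp(2)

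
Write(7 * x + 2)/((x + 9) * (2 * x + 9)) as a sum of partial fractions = -59/(9*(2*x + 9)) + 61/(9*(x + 9))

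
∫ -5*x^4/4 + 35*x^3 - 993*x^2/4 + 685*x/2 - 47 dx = -x^5/4 + 35*x^4/4 - 331*x^3/4 + 685*x^2/4 - 47*x + C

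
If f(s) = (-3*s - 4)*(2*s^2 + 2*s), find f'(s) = -18*s^2 - 28*s - 8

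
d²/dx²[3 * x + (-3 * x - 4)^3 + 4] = -162*x - 216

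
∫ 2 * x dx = x^2 + C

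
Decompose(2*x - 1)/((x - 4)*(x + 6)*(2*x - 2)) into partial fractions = -13/(140*(x + 6)) - 1/(42*(x - 1)) + 7/(60*(x - 4))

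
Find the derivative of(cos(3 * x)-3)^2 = 18*sin(3*x) - 3*sin(6*x)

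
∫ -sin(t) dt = cos(t) + C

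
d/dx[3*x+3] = 3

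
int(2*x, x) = x^2 + C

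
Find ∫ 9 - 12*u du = -6*u^2 + 9*u + C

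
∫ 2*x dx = x^2 + C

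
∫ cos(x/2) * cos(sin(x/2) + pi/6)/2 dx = sin(sin(x/2) + pi/6) + C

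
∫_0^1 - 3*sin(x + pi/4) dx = -3*sqrt(2)/2 + 3*cos(pi/4 + 1)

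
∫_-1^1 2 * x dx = 0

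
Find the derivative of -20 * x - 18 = -20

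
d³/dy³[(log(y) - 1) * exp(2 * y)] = (8*y^3*exp(2*y)*log(y) - 8*y^3*exp(2*y) + 12*y^2*exp(2*y) - 6*y*exp(2*y) + 2*exp(2*y))/y^3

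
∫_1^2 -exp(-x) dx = -exp(-1) + exp(-2)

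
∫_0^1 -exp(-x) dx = -1 + exp(-1)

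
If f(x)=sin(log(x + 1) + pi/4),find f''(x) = -sqrt(2)*cos(log(x + 1))/(x^2 + 2*x + 1)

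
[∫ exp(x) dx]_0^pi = -1 + exp(pi)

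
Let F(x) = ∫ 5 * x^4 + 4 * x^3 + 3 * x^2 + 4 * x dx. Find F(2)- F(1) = 59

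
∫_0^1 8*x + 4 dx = 8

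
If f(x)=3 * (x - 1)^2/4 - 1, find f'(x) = 3*x/2 - 3/2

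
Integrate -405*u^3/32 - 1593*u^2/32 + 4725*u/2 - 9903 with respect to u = -405*u^4/128 - 531*u^3/32 + 4725*u^2/4 - 9903*u + C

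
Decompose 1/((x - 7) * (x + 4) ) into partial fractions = -1/(11*(x + 4)) + 1/(11*(x - 7))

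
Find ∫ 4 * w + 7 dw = 2*w^2 + 7*w + C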